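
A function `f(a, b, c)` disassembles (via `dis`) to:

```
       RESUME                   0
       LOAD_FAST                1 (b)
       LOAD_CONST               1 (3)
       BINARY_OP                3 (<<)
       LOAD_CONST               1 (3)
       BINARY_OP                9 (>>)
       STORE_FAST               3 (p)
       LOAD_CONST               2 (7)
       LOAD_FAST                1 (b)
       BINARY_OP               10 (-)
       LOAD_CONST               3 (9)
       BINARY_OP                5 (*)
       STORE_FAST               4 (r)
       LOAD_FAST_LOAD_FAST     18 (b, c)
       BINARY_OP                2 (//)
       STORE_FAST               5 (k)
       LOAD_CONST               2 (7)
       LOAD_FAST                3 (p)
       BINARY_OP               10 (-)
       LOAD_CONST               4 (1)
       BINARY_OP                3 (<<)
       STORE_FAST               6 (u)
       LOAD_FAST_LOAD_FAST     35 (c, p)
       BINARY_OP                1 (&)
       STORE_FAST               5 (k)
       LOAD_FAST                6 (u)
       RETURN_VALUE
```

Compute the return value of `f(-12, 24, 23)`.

LOAD_FAST b → push 24. Stack: [24]
LOAD_CONST → push 3. Stack: [24, 3]
BINARY_OP << → 24 << 3 = 192. Stack: [192]
LOAD_CONST → push 3. Stack: [192, 3]
BINARY_OP >> → 192 >> 3 = 24. Stack: [24]
STORE_FAST p → p=24. Stack: []
LOAD_CONST → push 7. Stack: [7]
LOAD_FAST b → push 24. Stack: [7, 24]
BINARY_OP - → 7 - 24 = -17. Stack: [-17]
LOAD_CONST → push 9. Stack: [-17, 9]
BINARY_OP * → -17 * 9 = -153. Stack: [-153]
STORE_FAST r → r=-153. Stack: []
LOAD_FAST_LOAD_FAST b,c → push 24,23. Stack: [24, 23]
BINARY_OP // → 24 // 23 = 1. Stack: [1]
STORE_FAST k → k=1. Stack: []
LOAD_CONST → push 7. Stack: [7]
LOAD_FAST p → push 24. Stack: [7, 24]
BINARY_OP - → 7 - 24 = -17. Stack: [-17]
LOAD_CONST → push 1. Stack: [-17, 1]
BINARY_OP << → -17 << 1 = -34. Stack: [-34]
STORE_FAST u → u=-34. Stack: []
LOAD_FAST_LOAD_FAST c,p → push 23,24. Stack: [23, 24]
BINARY_OP & → 23 & 24 = 16. Stack: [16]
STORE_FAST k → k=16. Stack: []
LOAD_FAST u → push -34. Stack: [-34]
RETURN_VALUE → return -34.

-34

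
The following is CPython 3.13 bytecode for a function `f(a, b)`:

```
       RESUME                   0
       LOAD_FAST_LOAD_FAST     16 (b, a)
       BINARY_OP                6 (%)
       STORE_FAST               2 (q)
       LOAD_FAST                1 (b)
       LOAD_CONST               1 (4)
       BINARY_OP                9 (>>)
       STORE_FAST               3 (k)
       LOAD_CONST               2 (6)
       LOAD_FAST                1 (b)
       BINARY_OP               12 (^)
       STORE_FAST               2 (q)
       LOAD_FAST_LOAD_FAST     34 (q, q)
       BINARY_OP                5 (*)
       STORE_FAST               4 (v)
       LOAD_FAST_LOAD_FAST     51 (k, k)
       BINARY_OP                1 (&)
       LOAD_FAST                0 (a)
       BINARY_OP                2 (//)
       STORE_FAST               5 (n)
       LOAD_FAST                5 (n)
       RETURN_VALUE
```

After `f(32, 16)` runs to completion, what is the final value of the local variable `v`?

LOAD_FAST_LOAD_FAST b,a → push 16,32. Stack: [16, 32]
BINARY_OP % → 16 % 32 = 16. Stack: [16]
STORE_FAST q → q=16. Stack: []
LOAD_FAST b → push 16. Stack: [16]
LOAD_CONST → push 4. Stack: [16, 4]
BINARY_OP >> → 16 >> 4 = 1. Stack: [1]
STORE_FAST k → k=1. Stack: []
LOAD_CONST → push 6. Stack: [6]
LOAD_FAST b → push 16. Stack: [6, 16]
BINARY_OP ^ → 6 ^ 16 = 22. Stack: [22]
STORE_FAST q → q=22. Stack: []
LOAD_FAST_LOAD_FAST q,q → push 22,22. Stack: [22, 22]
BINARY_OP * → 22 * 22 = 484. Stack: [484]
STORE_FAST v → v=484. Stack: []
LOAD_FAST_LOAD_FAST k,k → push 1,1. Stack: [1, 1]
BINARY_OP & → 1 & 1 = 1. Stack: [1]
LOAD_FAST a → push 32. Stack: [1, 32]
BINARY_OP // → 1 // 32 = 0. Stack: [0]
STORE_FAST n → n=0. Stack: []
LOAD_FAST n → push 0. Stack: [0]
RETURN_VALUE → return 0.

484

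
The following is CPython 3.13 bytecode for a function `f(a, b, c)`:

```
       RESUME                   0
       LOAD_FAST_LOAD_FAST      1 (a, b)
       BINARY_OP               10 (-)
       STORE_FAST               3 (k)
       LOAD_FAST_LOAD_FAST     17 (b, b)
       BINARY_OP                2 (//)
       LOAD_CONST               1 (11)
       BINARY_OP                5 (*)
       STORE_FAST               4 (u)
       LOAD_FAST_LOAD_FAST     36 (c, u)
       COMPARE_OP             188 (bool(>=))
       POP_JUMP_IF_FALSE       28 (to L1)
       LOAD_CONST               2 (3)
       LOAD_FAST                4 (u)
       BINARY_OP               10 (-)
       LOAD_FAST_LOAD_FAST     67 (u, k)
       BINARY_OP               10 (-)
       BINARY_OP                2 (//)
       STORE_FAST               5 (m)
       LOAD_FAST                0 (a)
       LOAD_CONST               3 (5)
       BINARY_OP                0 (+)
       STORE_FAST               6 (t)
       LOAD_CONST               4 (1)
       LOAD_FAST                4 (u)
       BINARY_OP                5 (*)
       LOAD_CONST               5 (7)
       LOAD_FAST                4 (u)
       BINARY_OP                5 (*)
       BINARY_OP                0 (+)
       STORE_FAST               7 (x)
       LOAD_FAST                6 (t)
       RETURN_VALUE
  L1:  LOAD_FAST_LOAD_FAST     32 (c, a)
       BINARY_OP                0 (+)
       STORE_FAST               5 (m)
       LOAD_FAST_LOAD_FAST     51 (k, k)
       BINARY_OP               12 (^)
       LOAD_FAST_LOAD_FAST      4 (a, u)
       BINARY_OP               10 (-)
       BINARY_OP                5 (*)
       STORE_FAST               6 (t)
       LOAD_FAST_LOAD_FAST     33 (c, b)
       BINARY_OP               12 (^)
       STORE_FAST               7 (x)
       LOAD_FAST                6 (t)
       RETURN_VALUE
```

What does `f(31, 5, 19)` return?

LOAD_FAST_LOAD_FAST a,b → push 31,5. Stack: [31, 5]
BINARY_OP - → 31 - 5 = 26. Stack: [26]
STORE_FAST k → k=26. Stack: []
LOAD_FAST_LOAD_FAST b,b → push 5,5. Stack: [5, 5]
BINARY_OP // → 5 // 5 = 1. Stack: [1]
LOAD_CONST → push 11. Stack: [1, 11]
BINARY_OP * → 1 * 11 = 11. Stack: [11]
STORE_FAST u → u=11. Stack: []
LOAD_FAST_LOAD_FAST c,u → push 19,11. Stack: [19, 11]
COMPARE_OP bool(>=) → 19 vs 11 = True. Stack: [True]
POP_JUMP_IF_FALSE → pop True; no jump. Stack: []
LOAD_CONST → push 3. Stack: [3]
LOAD_FAST u → push 11. Stack: [3, 11]
BINARY_OP - → 3 - 11 = -8. Stack: [-8]
LOAD_FAST_LOAD_FAST u,k → push 11,26. Stack: [-8, 11, 26]
BINARY_OP - → 11 - 26 = -15. Stack: [-8, -15]
BINARY_OP // → -8 // -15 = 0. Stack: [0]
STORE_FAST m → m=0. Stack: []
LOAD_FAST a → push 31. Stack: [31]
LOAD_CONST → push 5. Stack: [31, 5]
BINARY_OP + → 31 + 5 = 36. Stack: [36]
STORE_FAST t → t=36. Stack: []
LOAD_CONST → push 1. Stack: [1]
LOAD_FAST u → push 11. Stack: [1, 11]
BINARY_OP * → 1 * 11 = 11. Stack: [11]
LOAD_CONST → push 7. Stack: [11, 7]
LOAD_FAST u → push 11. Stack: [11, 7, 11]
BINARY_OP * → 7 * 11 = 77. Stack: [11, 77]
BINARY_OP + → 11 + 77 = 88. Stack: [88]
STORE_FAST x → x=88. Stack: []
LOAD_FAST t → push 36. Stack: [36]
RETURN_VALUE → return 36.

36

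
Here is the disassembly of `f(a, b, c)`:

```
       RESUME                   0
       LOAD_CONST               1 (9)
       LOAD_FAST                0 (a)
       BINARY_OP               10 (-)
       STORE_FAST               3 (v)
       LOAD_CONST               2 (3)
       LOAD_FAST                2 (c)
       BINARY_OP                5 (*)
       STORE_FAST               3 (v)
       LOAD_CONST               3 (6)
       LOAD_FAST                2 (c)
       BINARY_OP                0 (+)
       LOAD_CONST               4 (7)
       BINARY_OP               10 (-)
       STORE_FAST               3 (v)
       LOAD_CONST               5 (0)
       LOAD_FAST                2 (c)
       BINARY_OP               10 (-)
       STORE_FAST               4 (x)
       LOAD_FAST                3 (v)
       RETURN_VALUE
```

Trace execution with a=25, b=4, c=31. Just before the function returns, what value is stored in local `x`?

LOAD_CONST → push 9. Stack: [9]
LOAD_FAST a → push 25. Stack: [9, 25]
BINARY_OP - → 9 - 25 = -16. Stack: [-16]
STORE_FAST v → v=-16. Stack: []
LOAD_CONST → push 3. Stack: [3]
LOAD_FAST c → push 31. Stack: [3, 31]
BINARY_OP * → 3 * 31 = 93. Stack: [93]
STORE_FAST v → v=93. Stack: []
LOAD_CONST → push 6. Stack: [6]
LOAD_FAST c → push 31. Stack: [6, 31]
BINARY_OP + → 6 + 31 = 37. Stack: [37]
LOAD_CONST → push 7. Stack: [37, 7]
BINARY_OP - → 37 - 7 = 30. Stack: [30]
STORE_FAST v → v=30. Stack: []
LOAD_CONST → push 0. Stack: [0]
LOAD_FAST c → push 31. Stack: [0, 31]
BINARY_OP - → 0 - 31 = -31. Stack: [-31]
STORE_FAST x → x=-31. Stack: []
LOAD_FAST v → push 30. Stack: [30]
RETURN_VALUE → return 30.

-31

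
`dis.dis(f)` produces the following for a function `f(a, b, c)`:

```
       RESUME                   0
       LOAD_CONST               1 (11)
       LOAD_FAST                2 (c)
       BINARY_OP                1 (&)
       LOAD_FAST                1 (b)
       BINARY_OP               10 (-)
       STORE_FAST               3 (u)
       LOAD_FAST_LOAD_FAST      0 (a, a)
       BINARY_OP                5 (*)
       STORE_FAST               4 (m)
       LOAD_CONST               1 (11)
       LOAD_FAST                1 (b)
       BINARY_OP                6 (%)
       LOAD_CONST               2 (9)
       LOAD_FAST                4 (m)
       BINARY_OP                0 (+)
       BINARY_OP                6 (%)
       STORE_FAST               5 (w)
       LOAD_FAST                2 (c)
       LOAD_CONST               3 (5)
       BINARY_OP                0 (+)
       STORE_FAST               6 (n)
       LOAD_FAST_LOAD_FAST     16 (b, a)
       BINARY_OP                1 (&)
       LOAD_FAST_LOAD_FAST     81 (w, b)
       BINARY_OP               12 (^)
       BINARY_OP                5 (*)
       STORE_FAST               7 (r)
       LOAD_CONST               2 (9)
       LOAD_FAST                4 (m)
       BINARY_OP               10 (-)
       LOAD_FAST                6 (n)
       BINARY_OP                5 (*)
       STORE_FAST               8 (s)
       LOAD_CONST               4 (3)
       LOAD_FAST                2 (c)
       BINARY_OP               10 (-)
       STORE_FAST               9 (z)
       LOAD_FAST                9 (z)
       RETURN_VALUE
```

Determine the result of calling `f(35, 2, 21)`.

LOAD_CONST → push 11. Stack: [11]
LOAD_FAST c → push 21. Stack: [11, 21]
BINARY_OP & → 11 & 21 = 1. Stack: [1]
LOAD_FAST b → push 2. Stack: [1, 2]
BINARY_OP - → 1 - 2 = -1. Stack: [-1]
STORE_FAST u → u=-1. Stack: []
LOAD_FAST_LOAD_FAST a,a → push 35,35. Stack: [35, 35]
BINARY_OP * → 35 * 35 = 1225. Stack: [1225]
STORE_FAST m → m=1225. Stack: []
LOAD_CONST → push 11. Stack: [11]
LOAD_FAST b → push 2. Stack: [11, 2]
BINARY_OP % → 11 % 2 = 1. Stack: [1]
LOAD_CONST → push 9. Stack: [1, 9]
LOAD_FAST m → push 1225. Stack: [1, 9, 1225]
BINARY_OP + → 9 + 1225 = 1234. Stack: [1, 1234]
BINARY_OP % → 1 % 1234 = 1. Stack: [1]
STORE_FAST w → w=1. Stack: []
LOAD_FAST c → push 21. Stack: [21]
LOAD_CONST → push 5. Stack: [21, 5]
BINARY_OP + → 21 + 5 = 26. Stack: [26]
STORE_FAST n → n=26. Stack: []
LOAD_FAST_LOAD_FAST b,a → push 2,35. Stack: [2, 35]
BINARY_OP & → 2 & 35 = 2. Stack: [2]
LOAD_FAST_LOAD_FAST w,b → push 1,2. Stack: [2, 1, 2]
BINARY_OP ^ → 1 ^ 2 = 3. Stack: [2, 3]
BINARY_OP * → 2 * 3 = 6. Stack: [6]
STORE_FAST r → r=6. Stack: []
LOAD_CONST → push 9. Stack: [9]
LOAD_FAST m → push 1225. Stack: [9, 1225]
BINARY_OP - → 9 - 1225 = -1216. Stack: [-1216]
LOAD_FAST n → push 26. Stack: [-1216, 26]
BINARY_OP * → -1216 * 26 = -31616. Stack: [-31616]
STORE_FAST s → s=-31616. Stack: []
LOAD_CONST → push 3. Stack: [3]
LOAD_FAST c → push 21. Stack: [3, 21]
BINARY_OP - → 3 - 21 = -18. Stack: [-18]
STORE_FAST z → z=-18. Stack: []
LOAD_FAST z → push -18. Stack: [-18]
RETURN_VALUE → return -18.

-18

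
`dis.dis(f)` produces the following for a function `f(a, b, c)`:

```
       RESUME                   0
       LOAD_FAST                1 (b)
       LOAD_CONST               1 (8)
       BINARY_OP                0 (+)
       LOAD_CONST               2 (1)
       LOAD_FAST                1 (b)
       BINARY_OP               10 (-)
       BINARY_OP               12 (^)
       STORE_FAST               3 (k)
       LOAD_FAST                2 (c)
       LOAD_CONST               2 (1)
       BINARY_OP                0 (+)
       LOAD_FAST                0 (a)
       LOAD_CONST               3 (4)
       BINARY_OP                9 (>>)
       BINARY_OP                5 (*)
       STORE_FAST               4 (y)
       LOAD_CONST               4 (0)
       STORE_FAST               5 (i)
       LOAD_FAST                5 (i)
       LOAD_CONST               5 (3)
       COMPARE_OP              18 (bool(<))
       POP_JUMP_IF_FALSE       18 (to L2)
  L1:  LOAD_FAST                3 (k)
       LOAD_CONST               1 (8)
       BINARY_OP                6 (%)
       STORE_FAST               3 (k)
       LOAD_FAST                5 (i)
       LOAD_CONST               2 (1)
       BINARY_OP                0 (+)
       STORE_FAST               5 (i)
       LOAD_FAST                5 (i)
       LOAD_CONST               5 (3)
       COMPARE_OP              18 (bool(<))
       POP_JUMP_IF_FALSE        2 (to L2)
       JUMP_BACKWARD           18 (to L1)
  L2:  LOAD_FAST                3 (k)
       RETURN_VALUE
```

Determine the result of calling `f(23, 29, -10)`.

LOAD_FAST b → push 29. Stack: [29]
LOAD_CONST → push 8. Stack: [29, 8]
BINARY_OP + → 29 + 8 = 37. Stack: [37]
LOAD_CONST → push 1. Stack: [37, 1]
LOAD_FAST b → push 29. Stack: [37, 1, 29]
BINARY_OP - → 1 - 29 = -28. Stack: [37, -28]
BINARY_OP ^ → 37 ^ -28 = -63. Stack: [-63]
STORE_FAST k → k=-63. Stack: []
LOAD_FAST c → push -10. Stack: [-10]
LOAD_CONST → push 1. Stack: [-10, 1]
BINARY_OP + → -10 + 1 = -9. Stack: [-9]
LOAD_FAST a → push 23. Stack: [-9, 23]
LOAD_CONST → push 4. Stack: [-9, 23, 4]
BINARY_OP >> → 23 >> 4 = 1. Stack: [-9, 1]
BINARY_OP * → -9 * 1 = -9. Stack: [-9]
STORE_FAST y → y=-9. Stack: []
LOAD_CONST → push 0. Stack: [0]
STORE_FAST i → i=0. Stack: []
LOAD_FAST i → push 0. Stack: [0]
LOAD_CONST → push 3. Stack: [0, 3]
COMPARE_OP bool(<) → 0 vs 3 = True. Stack: [True]
POP_JUMP_IF_FALSE → pop True; no jump. Stack: []
LOAD_FAST k → push -63. Stack: [-63]
LOAD_CONST → push 8. Stack: [-63, 8]
BINARY_OP % → -63 % 8 = 1. Stack: [1]
STORE_FAST k → k=1. Stack: []
LOAD_FAST i → push 0. Stack: [0]
LOAD_CONST → push 1. Stack: [0, 1]
BINARY_OP + → 0 + 1 = 1. Stack: [1]
STORE_FAST i → i=1. Stack: []
LOAD_FAST i → push 1. Stack: [1]
LOAD_CONST → push 3. Stack: [1, 3]
COMPARE_OP bool(<) → 1 vs 3 = True. Stack: [True]
POP_JUMP_IF_FALSE → pop True; no jump. Stack: []
LOAD_FAST k → push 1. Stack: [1]
LOAD_CONST → push 8. Stack: [1, 8]
BINARY_OP % → 1 % 8 = 1. Stack: [1]
STORE_FAST k → k=1. Stack: []
LOAD_FAST i → push 1. Stack: [1]
LOAD_CONST → push 1. Stack: [1, 1]
BINARY_OP + → 1 + 1 = 2. Stack: [2]
STORE_FAST i → i=2. Stack: []
LOAD_FAST i → push 2. Stack: [2]
LOAD_CONST → push 3. Stack: [2, 3]
COMPARE_OP bool(<) → 2 vs 3 = True. Stack: [True]
POP_JUMP_IF_FALSE → pop True; no jump. Stack: []
LOAD_FAST k → push 1. Stack: [1]
LOAD_CONST → push 8. Stack: [1, 8]
BINARY_OP % → 1 % 8 = 1. Stack: [1]
STORE_FAST k → k=1. Stack: []
LOAD_FAST i → push 2. Stack: [2]
LOAD_CONST → push 1. Stack: [2, 1]
BINARY_OP + → 2 + 1 = 3. Stack: [3]
STORE_FAST i → i=3. Stack: []
LOAD_FAST i → push 3. Stack: [3]
LOAD_CONST → push 3. Stack: [3, 3]
COMPARE_OP bool(<) → 3 vs 3 = False. Stack: [False]
POP_JUMP_IF_FALSE → pop False; jump. Stack: []
LOAD_FAST k → push 1. Stack: [1]
RETURN_VALUE → return 1.

1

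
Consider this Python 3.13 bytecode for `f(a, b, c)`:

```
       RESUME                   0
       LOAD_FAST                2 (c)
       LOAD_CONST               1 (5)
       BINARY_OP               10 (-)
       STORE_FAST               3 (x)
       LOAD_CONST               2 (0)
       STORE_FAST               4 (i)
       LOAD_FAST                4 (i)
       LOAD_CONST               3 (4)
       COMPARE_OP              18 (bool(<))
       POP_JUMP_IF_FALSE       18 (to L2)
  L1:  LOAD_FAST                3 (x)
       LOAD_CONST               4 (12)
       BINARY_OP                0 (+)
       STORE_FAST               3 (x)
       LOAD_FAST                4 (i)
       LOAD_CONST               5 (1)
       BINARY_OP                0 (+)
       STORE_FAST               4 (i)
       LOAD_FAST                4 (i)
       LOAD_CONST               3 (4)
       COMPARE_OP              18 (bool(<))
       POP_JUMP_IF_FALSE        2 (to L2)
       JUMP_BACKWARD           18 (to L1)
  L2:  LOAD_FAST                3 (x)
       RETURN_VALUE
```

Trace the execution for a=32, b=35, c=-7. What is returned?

36

LOAD_FAST c → push -7. Stack: [-7]
LOAD_CONST → push 5. Stack: [-7, 5]
BINARY_OP - → -7 - 5 = -12. Stack: [-12]
STORE_FAST x → x=-12. Stack: []
LOAD_CONST → push 0. Stack: [0]
STORE_FAST i → i=0. Stack: []
LOAD_FAST i → push 0. Stack: [0]
LOAD_CONST → push 4. Stack: [0, 4]
COMPARE_OP bool(<) → 0 vs 4 = True. Stack: [True]
POP_JUMP_IF_FALSE → pop True; no jump. Stack: []
LOAD_FAST x → push -12. Stack: [-12]
LOAD_CONST → push 12. Stack: [-12, 12]
BINARY_OP + → -12 + 12 = 0. Stack: [0]
STORE_FAST x → x=0. Stack: []
LOAD_FAST i → push 0. Stack: [0]
LOAD_CONST → push 1. Stack: [0, 1]
BINARY_OP + → 0 + 1 = 1. Stack: [1]
STORE_FAST i → i=1. Stack: []
LOAD_FAST i → push 1. Stack: [1]
LOAD_CONST → push 4. Stack: [1, 4]
COMPARE_OP bool(<) → 1 vs 4 = True. Stack: [True]
POP_JUMP_IF_FALSE → pop True; no jump. Stack: []
LOAD_FAST x → push 0. Stack: [0]
LOAD_CONST → push 12. Stack: [0, 12]
BINARY_OP + → 0 + 12 = 12. Stack: [12]
STORE_FAST x → x=12. Stack: []
LOAD_FAST i → push 1. Stack: [1]
LOAD_CONST → push 1. Stack: [1, 1]
BINARY_OP + → 1 + 1 = 2. Stack: [2]
STORE_FAST i → i=2. Stack: []
LOAD_FAST i → push 2. Stack: [2]
LOAD_CONST → push 4. Stack: [2, 4]
COMPARE_OP bool(<) → 2 vs 4 = True. Stack: [True]
POP_JUMP_IF_FALSE → pop True; no jump. Stack: []
LOAD_FAST x → push 12. Stack: [12]
LOAD_CONST → push 12. Stack: [12, 12]
BINARY_OP + → 12 + 12 = 24. Stack: [24]
STORE_FAST x → x=24. Stack: []
LOAD_FAST i → push 2. Stack: [2]
LOAD_CONST → push 1. Stack: [2, 1]
BINARY_OP + → 2 + 1 = 3. Stack: [3]
STORE_FAST i → i=3. Stack: []
LOAD_FAST i → push 3. Stack: [3]
LOAD_CONST → push 4. Stack: [3, 4]
COMPARE_OP bool(<) → 3 vs 4 = True. Stack: [True]
POP_JUMP_IF_FALSE → pop True; no jump. Stack: []
LOAD_FAST x → push 24. Stack: [24]
LOAD_CONST → push 12. Stack: [24, 12]
BINARY_OP + → 24 + 12 = 36. Stack: [36]
STORE_FAST x → x=36. Stack: []
LOAD_FAST i → push 3. Stack: [3]
LOAD_CONST → push 1. Stack: [3, 1]
BINARY_OP + → 3 + 1 = 4. Stack: [4]
STORE_FAST i → i=4. Stack: []
LOAD_FAST i → push 4. Stack: [4]
LOAD_CONST → push 4. Stack: [4, 4]
COMPARE_OP bool(<) → 4 vs 4 = False. Stack: [False]
POP_JUMP_IF_FALSE → pop False; jump. Stack: []
LOAD_FAST x → push 36. Stack: [36]
RETURN_VALUE → return 36.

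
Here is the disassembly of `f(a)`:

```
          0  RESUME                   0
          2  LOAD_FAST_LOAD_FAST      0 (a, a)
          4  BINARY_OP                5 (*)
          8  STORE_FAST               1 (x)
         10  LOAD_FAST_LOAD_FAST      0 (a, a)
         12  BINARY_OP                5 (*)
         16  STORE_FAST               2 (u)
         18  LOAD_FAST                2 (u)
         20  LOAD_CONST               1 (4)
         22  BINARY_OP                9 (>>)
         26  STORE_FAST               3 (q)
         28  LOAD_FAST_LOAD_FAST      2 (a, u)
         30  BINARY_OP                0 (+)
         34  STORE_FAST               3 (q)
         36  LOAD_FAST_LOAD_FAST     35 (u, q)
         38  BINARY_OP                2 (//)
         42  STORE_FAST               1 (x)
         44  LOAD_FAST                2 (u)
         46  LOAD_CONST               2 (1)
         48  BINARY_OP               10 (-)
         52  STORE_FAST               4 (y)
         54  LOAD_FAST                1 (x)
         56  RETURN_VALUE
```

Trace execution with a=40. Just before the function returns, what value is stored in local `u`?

1600

LOAD_FAST_LOAD_FAST a,a → push 40,40. Stack: [40, 40]
BINARY_OP * → 40 * 40 = 1600. Stack: [1600]
STORE_FAST x → x=1600. Stack: []
LOAD_FAST_LOAD_FAST a,a → push 40,40. Stack: [40, 40]
BINARY_OP * → 40 * 40 = 1600. Stack: [1600]
STORE_FAST u → u=1600. Stack: []
LOAD_FAST u → push 1600. Stack: [1600]
LOAD_CONST → push 4. Stack: [1600, 4]
BINARY_OP >> → 1600 >> 4 = 100. Stack: [100]
STORE_FAST q → q=100. Stack: []
LOAD_FAST_LOAD_FAST a,u → push 40,1600. Stack: [40, 1600]
BINARY_OP + → 40 + 1600 = 1640. Stack: [1640]
STORE_FAST q → q=1640. Stack: []
LOAD_FAST_LOAD_FAST u,q → push 1600,1640. Stack: [1600, 1640]
BINARY_OP // → 1600 // 1640 = 0. Stack: [0]
STORE_FAST x → x=0. Stack: []
LOAD_FAST u → push 1600. Stack: [1600]
LOAD_CONST → push 1. Stack: [1600, 1]
BINARY_OP - → 1600 - 1 = 1599. Stack: [1599]
STORE_FAST y → y=1599. Stack: []
LOAD_FAST x → push 0. Stack: [0]
RETURN_VALUE → return 0.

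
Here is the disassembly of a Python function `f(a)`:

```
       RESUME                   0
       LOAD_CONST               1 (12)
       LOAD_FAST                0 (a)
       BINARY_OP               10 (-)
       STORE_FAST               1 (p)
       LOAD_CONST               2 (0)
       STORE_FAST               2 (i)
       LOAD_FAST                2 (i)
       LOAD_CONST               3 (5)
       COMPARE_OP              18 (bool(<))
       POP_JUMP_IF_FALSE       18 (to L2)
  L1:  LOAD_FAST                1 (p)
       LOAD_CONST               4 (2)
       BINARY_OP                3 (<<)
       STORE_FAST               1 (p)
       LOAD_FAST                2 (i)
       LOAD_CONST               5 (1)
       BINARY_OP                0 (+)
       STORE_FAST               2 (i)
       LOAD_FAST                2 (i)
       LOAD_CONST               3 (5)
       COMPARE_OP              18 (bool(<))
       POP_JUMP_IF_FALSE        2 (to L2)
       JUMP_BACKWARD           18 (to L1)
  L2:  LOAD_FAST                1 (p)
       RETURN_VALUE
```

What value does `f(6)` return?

LOAD_CONST → push 12
LOAD_FAST a → push 6
BINARY_OP - → 12 - 6 = 6
STORE_FAST p → p=6
LOAD_CONST → push 0
STORE_FAST i → i=0
LOAD_FAST i → push 0
LOAD_CONST → push 5
COMPARE_OP bool(<) → 0 vs 5 = True
POP_JUMP_IF_FALSE → pop True; no jump
LOAD_FAST p → push 6
LOAD_CONST → push 2
BINARY_OP << → 6 << 2 = 24
STORE_FAST p → p=24
LOAD_FAST i → push 0
LOAD_CONST → push 1
BINARY_OP + → 0 + 1 = 1
STORE_FAST i → i=1
LOAD_FAST i → push 1
LOAD_CONST → push 5
COMPARE_OP bool(<) → 1 vs 5 = True
POP_JUMP_IF_FALSE → pop True; no jump
LOAD_FAST p → push 24
LOAD_CONST → push 2
BINARY_OP << → 24 << 2 = 96
STORE_FAST p → p=96
LOAD_FAST i → push 1
LOAD_CONST → push 1
BINARY_OP + → 1 + 1 = 2
STORE_FAST i → i=2
LOAD_FAST i → push 2
LOAD_CONST → push 5
COMPARE_OP bool(<) → 2 vs 5 = True
POP_JUMP_IF_FALSE → pop True; no jump
LOAD_FAST p → push 96
LOAD_CONST → push 2
BINARY_OP << → 96 << 2 = 384
STORE_FAST p → p=384
LOAD_FAST i → push 2
LOAD_CONST → push 1
BINARY_OP + → 2 + 1 = 3
STORE_FAST i → i=3
LOAD_FAST i → push 3
LOAD_CONST → push 5
COMPARE_OP bool(<) → 3 vs 5 = True
POP_JUMP_IF_FALSE → pop True; no jump
LOAD_FAST p → push 384
LOAD_CONST → push 2
BINARY_OP << → 384 << 2 = 1536
STORE_FAST p → p=1536
LOAD_FAST i → push 3
LOAD_CONST → push 1
BINARY_OP + → 3 + 1 = 4
STORE_FAST i → i=4
LOAD_FAST i → push 4
LOAD_CONST → push 5
COMPARE_OP bool(<) → 4 vs 5 = True
POP_JUMP_IF_FALSE → pop True; no jump
LOAD_FAST p → push 1536
LOAD_CONST → push 2
BINARY_OP << → 1536 << 2 = 6144
STORE_FAST p → p=6144
LOAD_FAST i → push 4
LOAD_CONST → push 1
BINARY_OP + → 4 + 1 = 5
STORE_FAST i → i=5
LOAD_FAST i → push 5
LOAD_CONST → push 5
COMPARE_OP bool(<) → 5 vs 5 = False
POP_JUMP_IF_FALSE → pop False; jump
LOAD_FAST p → push 6144
RETURN_VALUE → return 6144.

6144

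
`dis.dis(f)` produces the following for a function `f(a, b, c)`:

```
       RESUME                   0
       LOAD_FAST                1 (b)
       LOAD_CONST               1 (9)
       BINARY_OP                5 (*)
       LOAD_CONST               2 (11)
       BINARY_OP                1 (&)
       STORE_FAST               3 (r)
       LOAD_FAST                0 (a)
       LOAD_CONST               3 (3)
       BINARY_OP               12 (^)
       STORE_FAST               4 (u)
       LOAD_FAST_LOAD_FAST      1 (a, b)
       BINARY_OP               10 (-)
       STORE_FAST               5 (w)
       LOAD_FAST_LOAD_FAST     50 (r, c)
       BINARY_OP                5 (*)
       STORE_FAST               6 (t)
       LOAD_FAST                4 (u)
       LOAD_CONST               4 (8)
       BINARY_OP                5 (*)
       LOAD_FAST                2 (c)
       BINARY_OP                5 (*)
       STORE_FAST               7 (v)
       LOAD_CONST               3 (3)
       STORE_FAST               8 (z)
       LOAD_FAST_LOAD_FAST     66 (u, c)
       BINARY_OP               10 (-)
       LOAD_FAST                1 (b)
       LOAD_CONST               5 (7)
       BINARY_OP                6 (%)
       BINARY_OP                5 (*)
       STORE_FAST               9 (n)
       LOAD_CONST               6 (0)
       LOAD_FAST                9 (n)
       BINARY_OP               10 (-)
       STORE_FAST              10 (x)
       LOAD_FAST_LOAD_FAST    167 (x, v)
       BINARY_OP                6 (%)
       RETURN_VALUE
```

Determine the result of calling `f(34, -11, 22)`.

5775

LOAD_FAST b → push -11. Stack: [-11]
LOAD_CONST → push 9. Stack: [-11, 9]
BINARY_OP * → -11 * 9 = -99. Stack: [-99]
LOAD_CONST → push 11. Stack: [-99, 11]
BINARY_OP & → -99 & 11 = 9. Stack: [9]
STORE_FAST r → r=9. Stack: []
LOAD_FAST a → push 34. Stack: [34]
LOAD_CONST → push 3. Stack: [34, 3]
BINARY_OP ^ → 34 ^ 3 = 33. Stack: [33]
STORE_FAST u → u=33. Stack: []
LOAD_FAST_LOAD_FAST a,b → push 34,-11. Stack: [34, -11]
BINARY_OP - → 34 - -11 = 45. Stack: [45]
STORE_FAST w → w=45. Stack: []
LOAD_FAST_LOAD_FAST r,c → push 9,22. Stack: [9, 22]
BINARY_OP * → 9 * 22 = 198. Stack: [198]
STORE_FAST t → t=198. Stack: []
LOAD_FAST u → push 33. Stack: [33]
LOAD_CONST → push 8. Stack: [33, 8]
BINARY_OP * → 33 * 8 = 264. Stack: [264]
LOAD_FAST c → push 22. Stack: [264, 22]
BINARY_OP * → 264 * 22 = 5808. Stack: [5808]
STORE_FAST v → v=5808. Stack: []
LOAD_CONST → push 3. Stack: [3]
STORE_FAST z → z=3. Stack: []
LOAD_FAST_LOAD_FAST u,c → push 33,22. Stack: [33, 22]
BINARY_OP - → 33 - 22 = 11. Stack: [11]
LOAD_FAST b → push -11. Stack: [11, -11]
LOAD_CONST → push 7. Stack: [11, -11, 7]
BINARY_OP % → -11 % 7 = 3. Stack: [11, 3]
BINARY_OP * → 11 * 3 = 33. Stack: [33]
STORE_FAST n → n=33. Stack: []
LOAD_CONST → push 0. Stack: [0]
LOAD_FAST n → push 33. Stack: [0, 33]
BINARY_OP - → 0 - 33 = -33. Stack: [-33]
STORE_FAST x → x=-33. Stack: []
LOAD_FAST_LOAD_FAST x,v → push -33,5808. Stack: [-33, 5808]
BINARY_OP % → -33 % 5808 = 5775. Stack: [5775]
RETURN_VALUE → return 5775.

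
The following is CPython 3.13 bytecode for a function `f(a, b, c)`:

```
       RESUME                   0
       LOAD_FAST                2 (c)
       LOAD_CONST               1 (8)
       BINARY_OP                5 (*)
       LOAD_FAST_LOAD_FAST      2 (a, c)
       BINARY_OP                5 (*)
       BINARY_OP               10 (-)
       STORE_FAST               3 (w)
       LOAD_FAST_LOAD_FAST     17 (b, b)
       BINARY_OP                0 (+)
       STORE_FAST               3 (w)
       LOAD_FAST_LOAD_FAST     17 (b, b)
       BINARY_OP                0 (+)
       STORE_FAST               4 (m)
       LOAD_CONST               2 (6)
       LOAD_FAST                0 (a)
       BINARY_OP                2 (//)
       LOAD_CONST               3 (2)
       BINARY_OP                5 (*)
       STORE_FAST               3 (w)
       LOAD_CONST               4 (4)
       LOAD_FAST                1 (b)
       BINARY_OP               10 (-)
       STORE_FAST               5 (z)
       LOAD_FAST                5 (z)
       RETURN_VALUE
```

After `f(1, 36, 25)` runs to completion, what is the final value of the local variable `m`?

72

LOAD_FAST c → push 25. Stack: [25]
LOAD_CONST → push 8. Stack: [25, 8]
BINARY_OP * → 25 * 8 = 200. Stack: [200]
LOAD_FAST_LOAD_FAST a,c → push 1,25. Stack: [200, 1, 25]
BINARY_OP * → 1 * 25 = 25. Stack: [200, 25]
BINARY_OP - → 200 - 25 = 175. Stack: [175]
STORE_FAST w → w=175. Stack: []
LOAD_FAST_LOAD_FAST b,b → push 36,36. Stack: [36, 36]
BINARY_OP + → 36 + 36 = 72. Stack: [72]
STORE_FAST w → w=72. Stack: []
LOAD_FAST_LOAD_FAST b,b → push 36,36. Stack: [36, 36]
BINARY_OP + → 36 + 36 = 72. Stack: [72]
STORE_FAST m → m=72. Stack: []
LOAD_CONST → push 6. Stack: [6]
LOAD_FAST a → push 1. Stack: [6, 1]
BINARY_OP // → 6 // 1 = 6. Stack: [6]
LOAD_CONST → push 2. Stack: [6, 2]
BINARY_OP * → 6 * 2 = 12. Stack: [12]
STORE_FAST w → w=12. Stack: []
LOAD_CONST → push 4. Stack: [4]
LOAD_FAST b → push 36. Stack: [4, 36]
BINARY_OP - → 4 - 36 = -32. Stack: [-32]
STORE_FAST z → z=-32. Stack: []
LOAD_FAST z → push -32. Stack: [-32]
RETURN_VALUE → return -32.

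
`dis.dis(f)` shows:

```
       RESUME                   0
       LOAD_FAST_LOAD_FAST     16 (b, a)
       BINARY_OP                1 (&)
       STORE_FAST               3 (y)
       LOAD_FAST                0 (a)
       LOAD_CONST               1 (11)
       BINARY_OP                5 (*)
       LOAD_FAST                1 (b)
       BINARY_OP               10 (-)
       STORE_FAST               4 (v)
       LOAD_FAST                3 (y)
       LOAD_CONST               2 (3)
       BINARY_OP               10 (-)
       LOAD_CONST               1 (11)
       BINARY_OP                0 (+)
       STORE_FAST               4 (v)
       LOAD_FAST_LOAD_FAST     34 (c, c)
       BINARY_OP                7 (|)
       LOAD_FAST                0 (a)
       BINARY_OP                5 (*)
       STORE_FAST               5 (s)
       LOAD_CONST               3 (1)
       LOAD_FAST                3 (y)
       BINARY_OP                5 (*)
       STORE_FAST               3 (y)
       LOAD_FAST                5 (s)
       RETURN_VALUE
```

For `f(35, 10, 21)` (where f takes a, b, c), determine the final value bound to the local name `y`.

LOAD_FAST_LOAD_FAST b,a → push 10,35. Stack: [10, 35]
BINARY_OP & → 10 & 35 = 2. Stack: [2]
STORE_FAST y → y=2. Stack: []
LOAD_FAST a → push 35. Stack: [35]
LOAD_CONST → push 11. Stack: [35, 11]
BINARY_OP * → 35 * 11 = 385. Stack: [385]
LOAD_FAST b → push 10. Stack: [385, 10]
BINARY_OP - → 385 - 10 = 375. Stack: [375]
STORE_FAST v → v=375. Stack: []
LOAD_FAST y → push 2. Stack: [2]
LOAD_CONST → push 3. Stack: [2, 3]
BINARY_OP - → 2 - 3 = -1. Stack: [-1]
LOAD_CONST → push 11. Stack: [-1, 11]
BINARY_OP + → -1 + 11 = 10. Stack: [10]
STORE_FAST v → v=10. Stack: []
LOAD_FAST_LOAD_FAST c,c → push 21,21. Stack: [21, 21]
BINARY_OP | → 21 | 21 = 21. Stack: [21]
LOAD_FAST a → push 35. Stack: [21, 35]
BINARY_OP * → 21 * 35 = 735. Stack: [735]
STORE_FAST s → s=735. Stack: []
LOAD_CONST → push 1. Stack: [1]
LOAD_FAST y → push 2. Stack: [1, 2]
BINARY_OP * → 1 * 2 = 2. Stack: [2]
STORE_FAST y → y=2. Stack: []
LOAD_FAST s → push 735. Stack: [735]
RETURN_VALUE → return 735.

2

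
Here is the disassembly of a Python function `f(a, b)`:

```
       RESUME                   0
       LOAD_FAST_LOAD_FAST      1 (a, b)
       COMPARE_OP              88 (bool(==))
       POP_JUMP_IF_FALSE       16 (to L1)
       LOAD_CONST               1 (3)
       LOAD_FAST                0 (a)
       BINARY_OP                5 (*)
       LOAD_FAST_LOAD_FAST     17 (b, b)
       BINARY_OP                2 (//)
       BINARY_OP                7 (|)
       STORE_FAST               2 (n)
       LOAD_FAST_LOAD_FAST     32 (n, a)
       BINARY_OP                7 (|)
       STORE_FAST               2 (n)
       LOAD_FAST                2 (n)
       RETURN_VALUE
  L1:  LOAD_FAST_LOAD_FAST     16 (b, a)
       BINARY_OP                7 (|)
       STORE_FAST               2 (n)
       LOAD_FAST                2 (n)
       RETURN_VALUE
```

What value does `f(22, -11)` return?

LOAD_FAST_LOAD_FAST a,b → push 22,-11. Stack: [22, -11]
COMPARE_OP bool(==) → 22 vs -11 = False. Stack: [False]
POP_JUMP_IF_FALSE → pop False; jump. Stack: []
LOAD_FAST_LOAD_FAST b,a → push -11,22. Stack: [-11, 22]
BINARY_OP | → -11 | 22 = -9. Stack: [-9]
STORE_FAST n → n=-9. Stack: []
LOAD_FAST n → push -9. Stack: [-9]
RETURN_VALUE → return -9.

-9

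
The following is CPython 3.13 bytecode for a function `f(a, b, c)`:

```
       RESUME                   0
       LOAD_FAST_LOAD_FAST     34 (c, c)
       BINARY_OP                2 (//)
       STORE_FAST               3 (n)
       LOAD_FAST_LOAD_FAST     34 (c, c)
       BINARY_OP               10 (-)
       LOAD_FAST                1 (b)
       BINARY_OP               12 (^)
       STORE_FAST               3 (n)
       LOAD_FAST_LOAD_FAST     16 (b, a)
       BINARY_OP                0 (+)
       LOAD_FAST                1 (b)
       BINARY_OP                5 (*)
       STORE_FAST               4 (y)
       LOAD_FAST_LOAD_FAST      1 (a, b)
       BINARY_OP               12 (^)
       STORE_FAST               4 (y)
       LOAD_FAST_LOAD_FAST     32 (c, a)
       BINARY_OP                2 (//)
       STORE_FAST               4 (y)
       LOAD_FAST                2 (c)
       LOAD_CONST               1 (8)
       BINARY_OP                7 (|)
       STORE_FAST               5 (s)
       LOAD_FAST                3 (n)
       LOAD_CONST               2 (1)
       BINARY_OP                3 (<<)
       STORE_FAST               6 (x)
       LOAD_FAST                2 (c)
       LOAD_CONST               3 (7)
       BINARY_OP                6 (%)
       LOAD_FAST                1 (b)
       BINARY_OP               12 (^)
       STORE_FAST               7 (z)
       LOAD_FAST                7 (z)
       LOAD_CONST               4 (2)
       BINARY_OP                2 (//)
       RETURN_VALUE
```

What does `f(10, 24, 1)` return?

12

LOAD_FAST_LOAD_FAST c,c → push 1,1. Stack: [1, 1]
BINARY_OP // → 1 // 1 = 1. Stack: [1]
STORE_FAST n → n=1. Stack: []
LOAD_FAST_LOAD_FAST c,c → push 1,1. Stack: [1, 1]
BINARY_OP - → 1 - 1 = 0. Stack: [0]
LOAD_FAST b → push 24. Stack: [0, 24]
BINARY_OP ^ → 0 ^ 24 = 24. Stack: [24]
STORE_FAST n → n=24. Stack: []
LOAD_FAST_LOAD_FAST b,a → push 24,10. Stack: [24, 10]
BINARY_OP + → 24 + 10 = 34. Stack: [34]
LOAD_FAST b → push 24. Stack: [34, 24]
BINARY_OP * → 34 * 24 = 816. Stack: [816]
STORE_FAST y → y=816. Stack: []
LOAD_FAST_LOAD_FAST a,b → push 10,24. Stack: [10, 24]
BINARY_OP ^ → 10 ^ 24 = 18. Stack: [18]
STORE_FAST y → y=18. Stack: []
LOAD_FAST_LOAD_FAST c,a → push 1,10. Stack: [1, 10]
BINARY_OP // → 1 // 10 = 0. Stack: [0]
STORE_FAST y → y=0. Stack: []
LOAD_FAST c → push 1. Stack: [1]
LOAD_CONST → push 8. Stack: [1, 8]
BINARY_OP | → 1 | 8 = 9. Stack: [9]
STORE_FAST s → s=9. Stack: []
LOAD_FAST n → push 24. Stack: [24]
LOAD_CONST → push 1. Stack: [24, 1]
BINARY_OP << → 24 << 1 = 48. Stack: [48]
STORE_FAST x → x=48. Stack: []
LOAD_FAST c → push 1. Stack: [1]
LOAD_CONST → push 7. Stack: [1, 7]
BINARY_OP % → 1 % 7 = 1. Stack: [1]
LOAD_FAST b → push 24. Stack: [1, 24]
BINARY_OP ^ → 1 ^ 24 = 25. Stack: [25]
STORE_FAST z → z=25. Stack: []
LOAD_FAST z → push 25. Stack: [25]
LOAD_CONST → push 2. Stack: [25, 2]
BINARY_OP // → 25 // 2 = 12. Stack: [12]
RETURN_VALUE → return 12.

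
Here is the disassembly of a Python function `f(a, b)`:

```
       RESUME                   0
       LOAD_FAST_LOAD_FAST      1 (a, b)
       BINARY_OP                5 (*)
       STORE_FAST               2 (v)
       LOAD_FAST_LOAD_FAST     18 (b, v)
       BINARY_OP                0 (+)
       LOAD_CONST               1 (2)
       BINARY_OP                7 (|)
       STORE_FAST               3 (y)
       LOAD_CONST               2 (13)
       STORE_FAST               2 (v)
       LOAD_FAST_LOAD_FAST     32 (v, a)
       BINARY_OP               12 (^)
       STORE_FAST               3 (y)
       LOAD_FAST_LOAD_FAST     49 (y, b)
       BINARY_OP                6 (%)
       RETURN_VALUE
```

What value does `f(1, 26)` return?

12

LOAD_FAST_LOAD_FAST a,b → push 1,26. Stack: [1, 26]
BINARY_OP * → 1 * 26 = 26. Stack: [26]
STORE_FAST v → v=26. Stack: []
LOAD_FAST_LOAD_FAST b,v → push 26,26. Stack: [26, 26]
BINARY_OP + → 26 + 26 = 52. Stack: [52]
LOAD_CONST → push 2. Stack: [52, 2]
BINARY_OP | → 52 | 2 = 54. Stack: [54]
STORE_FAST y → y=54. Stack: []
LOAD_CONST → push 13. Stack: [13]
STORE_FAST v → v=13. Stack: []
LOAD_FAST_LOAD_FAST v,a → push 13,1. Stack: [13, 1]
BINARY_OP ^ → 13 ^ 1 = 12. Stack: [12]
STORE_FAST y → y=12. Stack: []
LOAD_FAST_LOAD_FAST y,b → push 12,26. Stack: [12, 26]
BINARY_OP % → 12 % 26 = 12. Stack: [12]
RETURN_VALUE → return 12.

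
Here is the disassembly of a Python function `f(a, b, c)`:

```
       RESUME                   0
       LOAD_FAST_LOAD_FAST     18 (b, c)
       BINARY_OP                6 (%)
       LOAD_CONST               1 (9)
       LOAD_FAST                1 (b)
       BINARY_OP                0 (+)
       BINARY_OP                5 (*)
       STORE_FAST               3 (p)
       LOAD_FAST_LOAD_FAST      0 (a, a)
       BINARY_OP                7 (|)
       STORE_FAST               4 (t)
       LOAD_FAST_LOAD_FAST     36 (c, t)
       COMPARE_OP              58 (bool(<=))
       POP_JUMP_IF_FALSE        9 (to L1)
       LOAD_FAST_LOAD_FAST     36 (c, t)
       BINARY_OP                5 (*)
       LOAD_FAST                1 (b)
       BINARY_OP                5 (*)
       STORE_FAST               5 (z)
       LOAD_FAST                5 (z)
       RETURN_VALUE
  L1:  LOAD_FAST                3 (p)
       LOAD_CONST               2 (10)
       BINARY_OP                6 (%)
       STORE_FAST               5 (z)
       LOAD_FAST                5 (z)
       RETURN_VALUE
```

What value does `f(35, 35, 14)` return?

LOAD_FAST_LOAD_FAST b,c → push 35,14. Stack: [35, 14]
BINARY_OP % → 35 % 14 = 7. Stack: [7]
LOAD_CONST → push 9. Stack: [7, 9]
LOAD_FAST b → push 35. Stack: [7, 9, 35]
BINARY_OP + → 9 + 35 = 44. Stack: [7, 44]
BINARY_OP * → 7 * 44 = 308. Stack: [308]
STORE_FAST p → p=308. Stack: []
LOAD_FAST_LOAD_FAST a,a → push 35,35. Stack: [35, 35]
BINARY_OP | → 35 | 35 = 35. Stack: [35]
STORE_FAST t → t=35. Stack: []
LOAD_FAST_LOAD_FAST c,t → push 14,35. Stack: [14, 35]
COMPARE_OP bool(<=) → 14 vs 35 = True. Stack: [True]
POP_JUMP_IF_FALSE → pop True; no jump. Stack: []
LOAD_FAST_LOAD_FAST c,t → push 14,35. Stack: [14, 35]
BINARY_OP * → 14 * 35 = 490. Stack: [490]
LOAD_FAST b → push 35. Stack: [490, 35]
BINARY_OP * → 490 * 35 = 17150. Stack: [17150]
STORE_FAST z → z=17150. Stack: []
LOAD_FAST z → push 17150. Stack: [17150]
RETURN_VALUE → return 17150.

17150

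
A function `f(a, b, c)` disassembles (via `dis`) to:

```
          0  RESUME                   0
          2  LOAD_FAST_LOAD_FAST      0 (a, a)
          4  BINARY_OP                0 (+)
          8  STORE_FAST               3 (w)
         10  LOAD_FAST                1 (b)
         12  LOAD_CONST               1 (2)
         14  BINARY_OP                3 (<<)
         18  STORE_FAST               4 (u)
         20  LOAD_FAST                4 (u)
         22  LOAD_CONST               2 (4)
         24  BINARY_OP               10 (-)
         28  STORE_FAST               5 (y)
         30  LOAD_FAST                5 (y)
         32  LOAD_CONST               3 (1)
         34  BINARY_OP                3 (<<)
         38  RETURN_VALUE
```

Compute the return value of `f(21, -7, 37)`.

LOAD_FAST_LOAD_FAST a,a → push 21,21. Stack: [21, 21]
BINARY_OP + → 21 + 21 = 42. Stack: [42]
STORE_FAST w → w=42. Stack: []
LOAD_FAST b → push -7. Stack: [-7]
LOAD_CONST → push 2. Stack: [-7, 2]
BINARY_OP << → -7 << 2 = -28. Stack: [-28]
STORE_FAST u → u=-28. Stack: []
LOAD_FAST u → push -28. Stack: [-28]
LOAD_CONST → push 4. Stack: [-28, 4]
BINARY_OP - → -28 - 4 = -32. Stack: [-32]
STORE_FAST y → y=-32. Stack: []
LOAD_FAST y → push -32. Stack: [-32]
LOAD_CONST → push 1. Stack: [-32, 1]
BINARY_OP << → -32 << 1 = -64. Stack: [-64]
RETURN_VALUE → return -64.

-64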